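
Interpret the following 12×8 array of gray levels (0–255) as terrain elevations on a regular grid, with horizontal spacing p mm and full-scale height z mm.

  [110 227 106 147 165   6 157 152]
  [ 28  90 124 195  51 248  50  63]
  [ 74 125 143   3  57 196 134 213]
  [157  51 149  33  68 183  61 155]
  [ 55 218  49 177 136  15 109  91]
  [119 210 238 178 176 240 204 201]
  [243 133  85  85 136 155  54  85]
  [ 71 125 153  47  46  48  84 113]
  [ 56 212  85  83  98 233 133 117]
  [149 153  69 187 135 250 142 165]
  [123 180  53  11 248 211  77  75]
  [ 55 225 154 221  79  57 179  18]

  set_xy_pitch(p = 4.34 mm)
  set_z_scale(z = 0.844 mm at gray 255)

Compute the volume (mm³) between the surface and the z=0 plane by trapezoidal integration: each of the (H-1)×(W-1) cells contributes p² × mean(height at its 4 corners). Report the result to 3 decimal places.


607.446

height_mm = gray/255 × 0.844; cell vol = 4.34² × mean(4 corners)
unit = 4.34² × 0.844 / (4×255) = 0.0155855 mm³ per gray-sum
row 0: Σ corner-gray over 7 cells = 3485  → 54.3156
row 1: Σ corner-gray over 7 cells = 3210  → 50.0296
row 2: Σ corner-gray over 7 cells = 3005  → 46.8345
row 3: Σ corner-gray over 7 cells = 2956  → 46.0708
row 4: Σ corner-gray over 7 cells = 4366  → 68.0464
row 5: Σ corner-gray over 7 cells = 4436  → 69.1374
row 6: Σ corner-gray over 7 cells = 2814  → 43.8577
row 7: Σ corner-gray over 7 cells = 3051  → 47.5515
row 8: Σ corner-gray over 7 cells = 4047  → 63.0747
row 9: Σ corner-gray over 7 cells = 3944  → 61.4694
row 10: Σ corner-gray over 7 cells = 3661  → 57.0586
Σ rows: total corner-gray = 38975  → 607.4463 mm³


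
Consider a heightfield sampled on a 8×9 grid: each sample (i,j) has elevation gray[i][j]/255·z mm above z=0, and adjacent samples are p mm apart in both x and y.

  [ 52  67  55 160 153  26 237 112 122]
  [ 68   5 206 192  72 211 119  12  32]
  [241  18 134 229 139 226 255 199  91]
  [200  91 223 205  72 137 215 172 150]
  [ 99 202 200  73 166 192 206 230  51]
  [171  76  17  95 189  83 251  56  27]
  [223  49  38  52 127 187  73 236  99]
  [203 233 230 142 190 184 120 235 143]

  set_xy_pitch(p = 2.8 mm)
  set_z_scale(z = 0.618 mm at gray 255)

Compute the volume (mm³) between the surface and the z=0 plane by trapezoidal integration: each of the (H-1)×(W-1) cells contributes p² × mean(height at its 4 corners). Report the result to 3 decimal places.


149.306

height_mm = gray/255 × 0.618; cell vol = 2.8² × mean(4 corners)
unit = 2.8² × 0.618 / (4×255) = 0.00475012 mm³ per gray-sum
row 0: Σ corner-gray over 8 cells = 3528  → 16.7584
row 1: Σ corner-gray over 8 cells = 4466  → 21.2140
row 2: Σ corner-gray over 8 cells = 5312  → 25.2326
row 3: Σ corner-gray over 8 cells = 5268  → 25.0236
row 4: Σ corner-gray over 8 cells = 4420  → 20.9955
row 5: Σ corner-gray over 8 cells = 3578  → 16.9959
row 6: Σ corner-gray over 8 cells = 4860  → 23.0856
Σ rows: total corner-gray = 31432  → 149.3057 mm³


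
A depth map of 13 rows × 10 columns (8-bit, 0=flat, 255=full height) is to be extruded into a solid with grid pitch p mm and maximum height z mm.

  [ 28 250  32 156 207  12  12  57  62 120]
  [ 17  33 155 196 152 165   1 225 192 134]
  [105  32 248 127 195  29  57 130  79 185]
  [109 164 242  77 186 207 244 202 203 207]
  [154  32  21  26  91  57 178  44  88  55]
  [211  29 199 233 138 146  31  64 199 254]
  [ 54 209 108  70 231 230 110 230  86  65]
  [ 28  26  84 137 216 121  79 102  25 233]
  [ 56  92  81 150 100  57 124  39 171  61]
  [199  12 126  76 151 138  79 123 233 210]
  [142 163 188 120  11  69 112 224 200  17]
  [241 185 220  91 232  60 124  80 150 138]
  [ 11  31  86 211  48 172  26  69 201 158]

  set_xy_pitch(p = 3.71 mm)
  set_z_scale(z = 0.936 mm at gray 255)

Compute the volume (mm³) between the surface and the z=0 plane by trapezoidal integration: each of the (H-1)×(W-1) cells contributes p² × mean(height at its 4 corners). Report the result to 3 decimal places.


height_mm = gray/255 × 0.936; cell vol = 3.71² × mean(4 corners)
unit = 3.71² × 0.936 / (4×255) = 0.0126306 mm³ per gray-sum
row 0: Σ corner-gray over 9 cells = 4113  → 51.9496
row 1: Σ corner-gray over 9 cells = 4473  → 56.4966
row 2: Σ corner-gray over 9 cells = 5450  → 68.8367
row 3: Σ corner-gray over 9 cells = 4649  → 58.7196
row 4: Σ corner-gray over 9 cells = 3826  → 48.3246
row 5: Σ corner-gray over 9 cells = 5210  → 65.8054
row 6: Σ corner-gray over 9 cells = 4508  → 56.9387
row 7: Σ corner-gray over 9 cells = 3586  → 45.2933
row 8: Σ corner-gray over 9 cells = 4030  → 50.9013
row 9: Σ corner-gray over 9 cells = 4618  → 58.3280
row 10: Σ corner-gray over 9 cells = 4996  → 63.1024
row 11: Σ corner-gray over 9 cells = 4520  → 57.0902
Σ rows: total corner-gray = 53979  → 681.7864 mm³

681.786


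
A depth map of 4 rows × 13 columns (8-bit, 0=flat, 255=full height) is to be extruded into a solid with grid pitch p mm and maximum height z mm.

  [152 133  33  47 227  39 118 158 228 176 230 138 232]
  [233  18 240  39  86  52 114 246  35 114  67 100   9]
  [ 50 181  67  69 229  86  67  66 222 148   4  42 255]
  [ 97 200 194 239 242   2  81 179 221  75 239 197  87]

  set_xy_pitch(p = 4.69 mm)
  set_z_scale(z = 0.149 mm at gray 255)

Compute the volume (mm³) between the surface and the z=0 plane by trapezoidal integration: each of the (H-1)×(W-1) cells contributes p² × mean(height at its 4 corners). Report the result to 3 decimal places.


56.622

height_mm = gray/255 × 0.149; cell vol = 4.69² × mean(4 corners)
unit = 4.69² × 0.149 / (4×255) = 0.00321316 mm³ per gray-sum
row 0: Σ corner-gray over 12 cells = 5902  → 18.9640
row 1: Σ corner-gray over 12 cells = 5131  → 16.4867
row 2: Σ corner-gray over 12 cells = 6589  → 21.1715
Σ rows: total corner-gray = 17622  → 56.6222 mm³


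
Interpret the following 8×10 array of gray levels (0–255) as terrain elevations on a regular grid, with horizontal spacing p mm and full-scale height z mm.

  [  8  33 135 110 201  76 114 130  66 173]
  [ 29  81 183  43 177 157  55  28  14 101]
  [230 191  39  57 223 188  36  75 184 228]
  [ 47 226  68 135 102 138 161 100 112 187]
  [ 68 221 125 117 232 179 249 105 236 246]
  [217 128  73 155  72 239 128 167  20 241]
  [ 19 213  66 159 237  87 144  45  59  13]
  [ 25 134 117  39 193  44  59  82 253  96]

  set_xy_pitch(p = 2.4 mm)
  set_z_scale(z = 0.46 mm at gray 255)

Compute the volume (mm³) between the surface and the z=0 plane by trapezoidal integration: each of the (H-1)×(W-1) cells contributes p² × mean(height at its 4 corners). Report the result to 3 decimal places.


83.234

height_mm = gray/255 × 0.46; cell vol = 2.4² × mean(4 corners)
unit = 2.4² × 0.46 / (4×255) = 0.00259765 mm³ per gray-sum
row 0: Σ corner-gray over 9 cells = 3517  → 9.1359
row 1: Σ corner-gray over 9 cells = 4050  → 10.5205
row 2: Σ corner-gray over 9 cells = 4762  → 12.3700
row 3: Σ corner-gray over 9 cells = 5560  → 14.4429
row 4: Σ corner-gray over 9 cells = 5664  → 14.7131
row 5: Σ corner-gray over 9 cells = 4474  → 11.6219
row 6: Σ corner-gray over 9 cells = 4015  → 10.4296
Σ rows: total corner-gray = 32042  → 83.2338 mm³


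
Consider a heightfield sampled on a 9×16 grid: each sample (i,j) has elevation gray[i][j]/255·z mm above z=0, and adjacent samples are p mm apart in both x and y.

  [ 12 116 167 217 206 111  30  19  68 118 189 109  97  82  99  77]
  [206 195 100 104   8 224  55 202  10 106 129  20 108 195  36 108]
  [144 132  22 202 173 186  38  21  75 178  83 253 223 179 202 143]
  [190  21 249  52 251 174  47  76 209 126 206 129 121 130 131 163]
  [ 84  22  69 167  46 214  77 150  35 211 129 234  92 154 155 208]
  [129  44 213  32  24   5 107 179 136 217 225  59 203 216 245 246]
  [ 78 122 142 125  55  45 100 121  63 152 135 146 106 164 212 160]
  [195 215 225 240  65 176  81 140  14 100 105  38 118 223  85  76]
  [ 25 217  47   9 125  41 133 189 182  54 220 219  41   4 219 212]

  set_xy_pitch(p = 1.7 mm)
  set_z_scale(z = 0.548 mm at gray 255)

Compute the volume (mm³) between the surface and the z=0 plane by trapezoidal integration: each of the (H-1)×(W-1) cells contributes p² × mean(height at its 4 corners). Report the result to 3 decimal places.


95.424

height_mm = gray/255 × 0.548; cell vol = 1.7² × mean(4 corners)
unit = 1.7² × 0.548 / (4×255) = 0.00155267 mm³ per gray-sum
row 0: Σ corner-gray over 15 cells = 6643  → 10.3144
row 1: Σ corner-gray over 15 cells = 7519  → 11.6745
row 2: Σ corner-gray over 15 cells = 8418  → 13.0703
row 3: Σ corner-gray over 15 cells = 7999  → 12.4198
row 4: Σ corner-gray over 15 cells = 7987  → 12.4011
row 5: Σ corner-gray over 15 cells = 7799  → 12.1092
row 6: Σ corner-gray over 15 cells = 7535  → 11.6993
row 7: Σ corner-gray over 15 cells = 7558  → 11.7351
Σ rows: total corner-gray = 61458  → 95.4238 mm³


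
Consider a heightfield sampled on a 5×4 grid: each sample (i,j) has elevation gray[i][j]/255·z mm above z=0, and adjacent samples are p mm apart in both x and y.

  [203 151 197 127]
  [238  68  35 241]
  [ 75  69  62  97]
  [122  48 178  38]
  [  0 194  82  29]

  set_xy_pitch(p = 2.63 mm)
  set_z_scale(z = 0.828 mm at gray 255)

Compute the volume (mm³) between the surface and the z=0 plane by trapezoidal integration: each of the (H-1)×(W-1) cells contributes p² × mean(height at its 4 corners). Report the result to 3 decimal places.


height_mm = gray/255 × 0.828; cell vol = 2.63² × mean(4 corners)
unit = 2.63² × 0.828 / (4×255) = 0.0056149 mm³ per gray-sum
row 0: Σ corner-gray over 3 cells = 1711  → 9.6071
row 1: Σ corner-gray over 3 cells = 1119  → 6.2831
row 2: Σ corner-gray over 3 cells = 1046  → 5.8732
row 3: Σ corner-gray over 3 cells = 1193  → 6.6986
Σ rows: total corner-gray = 5069  → 28.4619 mm³

28.462


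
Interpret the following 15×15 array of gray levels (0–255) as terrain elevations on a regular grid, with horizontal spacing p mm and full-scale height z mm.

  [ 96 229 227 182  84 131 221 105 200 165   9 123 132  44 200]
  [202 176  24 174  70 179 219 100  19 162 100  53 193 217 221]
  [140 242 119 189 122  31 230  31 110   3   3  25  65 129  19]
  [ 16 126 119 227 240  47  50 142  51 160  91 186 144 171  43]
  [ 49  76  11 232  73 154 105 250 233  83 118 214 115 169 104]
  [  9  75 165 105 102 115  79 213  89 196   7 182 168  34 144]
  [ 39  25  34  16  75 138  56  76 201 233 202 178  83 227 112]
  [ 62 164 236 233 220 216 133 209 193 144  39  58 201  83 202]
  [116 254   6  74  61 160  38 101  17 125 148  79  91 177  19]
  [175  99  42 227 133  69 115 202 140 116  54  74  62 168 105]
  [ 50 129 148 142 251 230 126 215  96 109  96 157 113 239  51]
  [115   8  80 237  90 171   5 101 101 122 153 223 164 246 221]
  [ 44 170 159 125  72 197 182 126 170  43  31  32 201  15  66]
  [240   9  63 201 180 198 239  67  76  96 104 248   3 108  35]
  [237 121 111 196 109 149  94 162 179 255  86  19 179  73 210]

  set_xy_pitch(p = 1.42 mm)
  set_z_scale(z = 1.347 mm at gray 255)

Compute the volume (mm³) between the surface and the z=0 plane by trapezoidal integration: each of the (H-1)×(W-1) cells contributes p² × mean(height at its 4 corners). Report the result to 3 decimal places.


height_mm = gray/255 × 1.347; cell vol = 1.42² × mean(4 corners)
unit = 1.42² × 1.347 / (4×255) = 0.00266283 mm³ per gray-sum
row 0: Σ corner-gray over 14 cells = 7795  → 20.7568
row 1: Σ corner-gray over 14 cells = 6552  → 17.4469
row 2: Σ corner-gray over 14 cells = 6324  → 16.8398
row 3: Σ corner-gray over 14 cells = 7386  → 19.6677
row 4: Σ corner-gray over 14 cells = 7032  → 18.7250
row 5: Σ corner-gray over 14 cells = 6452  → 17.1806
row 6: Σ corner-gray over 14 cells = 7761  → 20.6663
row 7: Σ corner-gray over 14 cells = 7319  → 19.4893
row 8: Σ corner-gray over 14 cells = 6079  → 16.1874
row 9: Σ corner-gray over 14 cells = 7485  → 19.9313
row 10: Σ corner-gray over 14 cells = 7941  → 21.1456
row 11: Σ corner-gray over 14 cells = 6894  → 18.3576
row 12: Σ corner-gray over 14 cells = 6615  → 17.6146
row 13: Σ corner-gray over 14 cells = 7372  → 19.6304
Σ rows: total corner-gray = 99007  → 263.6392 mm³

263.639


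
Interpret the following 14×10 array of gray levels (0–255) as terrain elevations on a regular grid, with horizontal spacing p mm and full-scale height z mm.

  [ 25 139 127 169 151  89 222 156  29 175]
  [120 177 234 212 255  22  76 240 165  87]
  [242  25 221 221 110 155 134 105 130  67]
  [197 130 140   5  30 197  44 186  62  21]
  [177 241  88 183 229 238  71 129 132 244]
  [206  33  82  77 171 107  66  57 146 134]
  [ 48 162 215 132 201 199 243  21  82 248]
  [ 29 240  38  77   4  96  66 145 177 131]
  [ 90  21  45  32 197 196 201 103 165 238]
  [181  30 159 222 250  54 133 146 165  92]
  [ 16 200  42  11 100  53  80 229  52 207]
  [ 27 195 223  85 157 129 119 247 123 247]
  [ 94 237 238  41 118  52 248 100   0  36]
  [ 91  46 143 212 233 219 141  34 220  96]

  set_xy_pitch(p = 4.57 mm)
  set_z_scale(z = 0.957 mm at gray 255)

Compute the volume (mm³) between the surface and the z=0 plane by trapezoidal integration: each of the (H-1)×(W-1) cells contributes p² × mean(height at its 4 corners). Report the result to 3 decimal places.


height_mm = gray/255 × 0.957; cell vol = 4.57² × mean(4 corners)
unit = 4.57² × 0.957 / (4×255) = 0.019595 mm³ per gray-sum
row 0: Σ corner-gray over 9 cells = 5333  → 104.4999
row 1: Σ corner-gray over 9 cells = 5480  → 107.3803
row 2: Σ corner-gray over 9 cells = 4317  → 84.5914
row 3: Σ corner-gray over 9 cells = 4849  → 95.0159
row 4: Σ corner-gray over 9 cells = 4861  → 95.2511
row 5: Σ corner-gray over 9 cells = 4624  → 90.6071
row 6: Σ corner-gray over 9 cells = 4652  → 91.1557
row 7: Σ corner-gray over 9 cells = 4094  → 80.2217
row 8: Σ corner-gray over 9 cells = 4839  → 94.8200
row 9: Σ corner-gray over 9 cells = 4348  → 85.1988
row 10: Σ corner-gray over 9 cells = 4587  → 89.8820
row 11: Σ corner-gray over 9 cells = 5028  → 98.5234
row 12: Σ corner-gray over 9 cells = 4881  → 95.6430
Σ rows: total corner-gray = 61893  → 1212.7903 mm³

1212.790


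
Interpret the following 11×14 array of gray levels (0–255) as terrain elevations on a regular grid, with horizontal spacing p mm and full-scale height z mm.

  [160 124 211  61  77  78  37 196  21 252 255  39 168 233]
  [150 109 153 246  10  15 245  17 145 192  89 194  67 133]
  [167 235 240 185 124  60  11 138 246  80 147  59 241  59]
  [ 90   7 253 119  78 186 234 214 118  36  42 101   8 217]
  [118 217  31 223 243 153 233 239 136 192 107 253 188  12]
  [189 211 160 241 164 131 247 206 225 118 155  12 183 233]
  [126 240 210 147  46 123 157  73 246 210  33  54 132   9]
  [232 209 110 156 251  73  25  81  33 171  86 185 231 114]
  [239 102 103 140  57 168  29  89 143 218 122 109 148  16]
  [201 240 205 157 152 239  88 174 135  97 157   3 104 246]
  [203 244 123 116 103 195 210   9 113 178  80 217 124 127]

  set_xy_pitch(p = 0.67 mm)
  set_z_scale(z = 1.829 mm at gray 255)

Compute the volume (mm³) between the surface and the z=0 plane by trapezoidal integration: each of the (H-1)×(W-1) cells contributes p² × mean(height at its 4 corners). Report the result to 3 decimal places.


59.388

height_mm = gray/255 × 1.829; cell vol = 0.67² × mean(4 corners)
unit = 0.67² × 1.829 / (4×255) = 0.000804939 mm³ per gray-sum
row 0: Σ corner-gray over 13 cells = 6678  → 5.3754
row 1: Σ corner-gray over 13 cells = 7005  → 5.6386
row 2: Σ corner-gray over 13 cells = 6857  → 5.5195
row 3: Σ corner-gray over 13 cells = 7659  → 6.1650
row 4: Σ corner-gray over 13 cells = 9088  → 7.3153
row 5: Σ corner-gray over 13 cells = 8005  → 6.4435
row 6: Σ corner-gray over 13 cells = 7045  → 5.6708
row 7: Σ corner-gray over 13 cells = 6679  → 5.3762
row 8: Σ corner-gray over 13 cells = 7060  → 5.6829
row 9: Σ corner-gray over 13 cells = 7703  → 6.2004
Σ rows: total corner-gray = 73779  → 59.3876 mm³


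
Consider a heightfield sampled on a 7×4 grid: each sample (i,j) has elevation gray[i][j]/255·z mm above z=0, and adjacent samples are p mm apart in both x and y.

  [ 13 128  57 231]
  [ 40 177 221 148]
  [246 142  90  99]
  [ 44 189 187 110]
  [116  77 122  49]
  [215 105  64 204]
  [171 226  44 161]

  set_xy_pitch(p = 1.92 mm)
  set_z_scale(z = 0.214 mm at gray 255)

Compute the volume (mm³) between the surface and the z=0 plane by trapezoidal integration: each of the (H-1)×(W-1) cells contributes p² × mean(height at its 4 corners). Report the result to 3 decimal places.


7.366

height_mm = gray/255 × 0.214; cell vol = 1.92² × mean(4 corners)
unit = 1.92² × 0.214 / (4×255) = 0.000773421 mm³ per gray-sum
row 0: Σ corner-gray over 3 cells = 1598  → 1.2359
row 1: Σ corner-gray over 3 cells = 1793  → 1.3867
row 2: Σ corner-gray over 3 cells = 1715  → 1.3264
row 3: Σ corner-gray over 3 cells = 1469  → 1.1362
row 4: Σ corner-gray over 3 cells = 1320  → 1.0209
row 5: Σ corner-gray over 3 cells = 1629  → 1.2599
Σ rows: total corner-gray = 9524  → 7.3661 mm³


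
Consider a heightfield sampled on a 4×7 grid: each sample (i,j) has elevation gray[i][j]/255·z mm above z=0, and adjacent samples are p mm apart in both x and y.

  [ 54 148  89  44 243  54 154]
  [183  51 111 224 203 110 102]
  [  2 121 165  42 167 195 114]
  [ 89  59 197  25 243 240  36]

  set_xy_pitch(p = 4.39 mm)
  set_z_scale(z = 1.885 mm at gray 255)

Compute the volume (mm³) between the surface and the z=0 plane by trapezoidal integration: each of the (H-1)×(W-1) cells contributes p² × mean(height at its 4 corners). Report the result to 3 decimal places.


height_mm = gray/255 × 1.885; cell vol = 4.39² × mean(4 corners)
unit = 4.39² × 1.885 / (4×255) = 0.0356156 mm³ per gray-sum
row 0: Σ corner-gray over 6 cells = 3047  → 108.5207
row 1: Σ corner-gray over 6 cells = 3179  → 113.2220
row 2: Σ corner-gray over 6 cells = 3149  → 112.1535
Σ rows: total corner-gray = 9375  → 333.8962 mm³

333.896


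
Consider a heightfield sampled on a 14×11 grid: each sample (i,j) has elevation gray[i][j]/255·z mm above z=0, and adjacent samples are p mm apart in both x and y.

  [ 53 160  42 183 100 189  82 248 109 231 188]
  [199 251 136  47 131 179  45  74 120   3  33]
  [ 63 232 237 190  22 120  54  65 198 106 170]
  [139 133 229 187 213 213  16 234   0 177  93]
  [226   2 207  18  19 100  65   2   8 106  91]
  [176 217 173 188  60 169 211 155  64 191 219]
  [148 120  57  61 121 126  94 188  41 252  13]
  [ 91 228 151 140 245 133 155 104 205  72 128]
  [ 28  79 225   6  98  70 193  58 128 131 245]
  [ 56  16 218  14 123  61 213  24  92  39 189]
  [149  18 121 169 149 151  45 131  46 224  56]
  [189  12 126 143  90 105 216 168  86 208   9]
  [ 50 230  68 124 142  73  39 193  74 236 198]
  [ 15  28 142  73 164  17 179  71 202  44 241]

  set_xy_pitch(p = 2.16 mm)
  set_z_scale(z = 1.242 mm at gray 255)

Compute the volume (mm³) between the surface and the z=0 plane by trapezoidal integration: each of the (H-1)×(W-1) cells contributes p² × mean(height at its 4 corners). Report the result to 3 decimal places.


height_mm = gray/255 × 1.242; cell vol = 2.16² × mean(4 corners)
unit = 2.16² × 1.242 / (4×255) = 0.00568105 mm³ per gray-sum
row 0: Σ corner-gray over 10 cells = 5133  → 29.1609
row 1: Σ corner-gray over 10 cells = 4885  → 27.7519
row 2: Σ corner-gray over 10 cells = 5717  → 32.4786
row 3: Σ corner-gray over 10 cells = 4407  → 25.0364
row 4: Σ corner-gray over 10 cells = 4622  → 26.2578
row 5: Σ corner-gray over 10 cells = 5532  → 31.4276
row 6: Σ corner-gray over 10 cells = 5366  → 30.4845
row 7: Σ corner-gray over 10 cells = 5334  → 30.3027
row 8: Σ corner-gray over 10 cells = 4094  → 23.2582
row 9: Σ corner-gray over 10 cells = 4158  → 23.6218
row 10: Σ corner-gray over 10 cells = 4819  → 27.3770
row 11: Σ corner-gray over 10 cells = 5112  → 29.0415
row 12: Σ corner-gray over 10 cells = 4702  → 26.7123
Σ rows: total corner-gray = 63881  → 362.9114 mm³

362.911


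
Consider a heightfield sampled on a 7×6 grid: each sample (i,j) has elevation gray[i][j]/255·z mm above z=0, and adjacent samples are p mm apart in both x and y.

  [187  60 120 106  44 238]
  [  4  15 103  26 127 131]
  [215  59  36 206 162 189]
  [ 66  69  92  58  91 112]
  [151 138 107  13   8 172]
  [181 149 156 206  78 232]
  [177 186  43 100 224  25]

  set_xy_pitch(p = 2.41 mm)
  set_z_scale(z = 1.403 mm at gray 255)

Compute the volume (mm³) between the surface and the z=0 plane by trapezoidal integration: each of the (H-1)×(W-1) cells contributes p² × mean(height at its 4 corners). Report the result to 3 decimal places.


height_mm = gray/255 × 1.403; cell vol = 2.41² × mean(4 corners)
unit = 2.41² × 1.403 / (4×255) = 0.00798898 mm³ per gray-sum
row 0: Σ corner-gray over 5 cells = 1762  → 14.0766
row 1: Σ corner-gray over 5 cells = 2007  → 16.0339
row 2: Σ corner-gray over 5 cells = 2128  → 17.0006
row 3: Σ corner-gray over 5 cells = 1653  → 13.2058
row 4: Σ corner-gray over 5 cells = 2446  → 19.5411
row 5: Σ corner-gray over 5 cells = 2899  → 23.1601
Σ rows: total corner-gray = 12895  → 103.0180 mm³

103.018


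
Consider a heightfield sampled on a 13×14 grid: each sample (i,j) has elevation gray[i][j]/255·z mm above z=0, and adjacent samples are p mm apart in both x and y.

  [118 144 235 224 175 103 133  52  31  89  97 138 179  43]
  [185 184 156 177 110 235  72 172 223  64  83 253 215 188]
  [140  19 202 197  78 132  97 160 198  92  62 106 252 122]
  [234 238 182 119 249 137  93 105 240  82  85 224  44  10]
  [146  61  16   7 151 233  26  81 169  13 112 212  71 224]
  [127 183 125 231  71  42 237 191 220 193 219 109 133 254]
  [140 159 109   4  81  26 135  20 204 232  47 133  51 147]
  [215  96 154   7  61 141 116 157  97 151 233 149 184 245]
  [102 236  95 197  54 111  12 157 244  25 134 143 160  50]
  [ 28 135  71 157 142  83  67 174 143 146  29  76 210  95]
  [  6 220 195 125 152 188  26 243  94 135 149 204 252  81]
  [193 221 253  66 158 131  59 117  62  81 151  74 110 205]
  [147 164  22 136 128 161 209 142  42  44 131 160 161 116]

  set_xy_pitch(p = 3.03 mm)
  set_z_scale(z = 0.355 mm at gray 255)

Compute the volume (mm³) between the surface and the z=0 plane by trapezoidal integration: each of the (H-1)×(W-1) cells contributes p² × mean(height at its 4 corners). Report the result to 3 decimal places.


266.892

height_mm = gray/255 × 0.355; cell vol = 3.03² × mean(4 corners)
unit = 3.03² × 0.355 / (4×255) = 0.00319531 mm³ per gray-sum
row 0: Σ corner-gray over 13 cells = 7622  → 24.3547
row 1: Σ corner-gray over 13 cells = 7713  → 24.6455
row 2: Σ corner-gray over 13 cells = 7292  → 23.3002
row 3: Σ corner-gray over 13 cells = 6514  → 20.8143
row 4: Σ corner-gray over 13 cells = 6963  → 22.2490
row 5: Σ corner-gray over 13 cells = 6978  → 22.2969
row 6: Σ corner-gray over 13 cells = 6241  → 19.9419
row 7: Σ corner-gray over 13 cells = 6840  → 21.8559
row 8: Σ corner-gray over 13 cells = 6277  → 20.0570
row 9: Σ corner-gray over 13 cells = 7042  → 22.5014
row 10: Σ corner-gray over 13 cells = 7417  → 23.6996
row 11: Σ corner-gray over 13 cells = 6627  → 21.1753
Σ rows: total corner-gray = 83526  → 266.8917 mm³


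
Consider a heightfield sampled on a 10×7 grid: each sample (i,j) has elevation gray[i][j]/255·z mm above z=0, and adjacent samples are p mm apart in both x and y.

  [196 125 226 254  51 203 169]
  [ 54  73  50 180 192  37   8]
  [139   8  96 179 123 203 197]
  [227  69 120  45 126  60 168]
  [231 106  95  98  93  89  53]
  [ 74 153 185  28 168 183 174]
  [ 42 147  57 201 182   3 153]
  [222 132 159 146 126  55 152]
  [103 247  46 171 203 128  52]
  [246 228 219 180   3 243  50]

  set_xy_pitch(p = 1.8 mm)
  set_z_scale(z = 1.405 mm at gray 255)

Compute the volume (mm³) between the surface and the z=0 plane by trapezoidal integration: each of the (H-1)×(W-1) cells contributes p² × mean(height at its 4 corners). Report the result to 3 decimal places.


121.709

height_mm = gray/255 × 1.405; cell vol = 1.8² × mean(4 corners)
unit = 1.8² × 1.405 / (4×255) = 0.00446294 mm³ per gray-sum
row 0: Σ corner-gray over 6 cells = 3209  → 14.3216
row 1: Σ corner-gray over 6 cells = 2680  → 11.9607
row 2: Σ corner-gray over 6 cells = 2789  → 12.4471
row 3: Σ corner-gray over 6 cells = 2481  → 11.0726
row 4: Σ corner-gray over 6 cells = 2928  → 13.0675
row 5: Σ corner-gray over 6 cells = 3057  → 13.6432
row 6: Σ corner-gray over 6 cells = 2985  → 13.3219
row 7: Σ corner-gray over 6 cells = 3355  → 14.9732
row 8: Σ corner-gray over 6 cells = 3787  → 16.9012
Σ rows: total corner-gray = 27271  → 121.7089 mm³


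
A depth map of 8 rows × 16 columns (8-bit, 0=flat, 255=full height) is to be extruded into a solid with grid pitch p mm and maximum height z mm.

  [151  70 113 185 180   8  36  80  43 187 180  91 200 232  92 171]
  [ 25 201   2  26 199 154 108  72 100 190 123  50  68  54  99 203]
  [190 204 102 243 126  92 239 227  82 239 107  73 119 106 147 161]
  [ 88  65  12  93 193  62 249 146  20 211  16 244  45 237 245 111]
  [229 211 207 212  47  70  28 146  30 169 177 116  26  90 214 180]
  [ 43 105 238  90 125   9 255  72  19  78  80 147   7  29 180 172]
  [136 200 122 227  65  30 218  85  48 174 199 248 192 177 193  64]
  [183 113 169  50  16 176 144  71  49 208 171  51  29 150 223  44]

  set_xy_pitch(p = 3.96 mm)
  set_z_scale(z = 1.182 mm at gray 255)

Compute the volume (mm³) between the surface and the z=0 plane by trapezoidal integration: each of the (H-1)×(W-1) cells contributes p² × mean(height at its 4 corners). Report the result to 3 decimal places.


969.796

height_mm = gray/255 × 1.182; cell vol = 3.96² × mean(4 corners)
unit = 3.96² × 1.182 / (4×255) = 0.0181722 mm³ per gray-sum
row 0: Σ corner-gray over 15 cells = 6836  → 124.2252
row 1: Σ corner-gray over 15 cells = 7683  → 139.6171
row 2: Σ corner-gray over 15 cells = 8438  → 153.3371
row 3: Σ corner-gray over 15 cells = 7770  → 141.1980
row 4: Σ corner-gray over 15 cells = 6978  → 126.8057
row 5: Σ corner-gray over 15 cells = 7639  → 138.8175
row 6: Σ corner-gray over 15 cells = 8023  → 145.7956
Σ rows: total corner-gray = 53367  → 969.7962 mm³


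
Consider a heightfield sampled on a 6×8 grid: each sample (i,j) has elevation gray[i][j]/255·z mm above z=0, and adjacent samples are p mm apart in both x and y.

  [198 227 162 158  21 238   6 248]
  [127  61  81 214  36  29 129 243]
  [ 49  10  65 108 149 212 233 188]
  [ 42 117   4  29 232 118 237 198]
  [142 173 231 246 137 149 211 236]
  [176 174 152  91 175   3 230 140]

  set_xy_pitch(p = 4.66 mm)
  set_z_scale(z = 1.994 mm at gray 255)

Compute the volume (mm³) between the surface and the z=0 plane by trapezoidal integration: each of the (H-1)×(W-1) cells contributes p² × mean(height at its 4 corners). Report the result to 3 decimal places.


820.595

height_mm = gray/255 × 1.994; cell vol = 4.66² × mean(4 corners)
unit = 4.66² × 1.994 / (4×255) = 0.0424519 mm³ per gray-sum
row 0: Σ corner-gray over 7 cells = 3540  → 150.2796
row 1: Σ corner-gray over 7 cells = 3261  → 138.4355
row 2: Σ corner-gray over 7 cells = 3505  → 148.7938
row 3: Σ corner-gray over 7 cells = 4386  → 186.1939
row 4: Σ corner-gray over 7 cells = 4638  → 196.8918
Σ rows: total corner-gray = 19330  → 820.5946 mm³


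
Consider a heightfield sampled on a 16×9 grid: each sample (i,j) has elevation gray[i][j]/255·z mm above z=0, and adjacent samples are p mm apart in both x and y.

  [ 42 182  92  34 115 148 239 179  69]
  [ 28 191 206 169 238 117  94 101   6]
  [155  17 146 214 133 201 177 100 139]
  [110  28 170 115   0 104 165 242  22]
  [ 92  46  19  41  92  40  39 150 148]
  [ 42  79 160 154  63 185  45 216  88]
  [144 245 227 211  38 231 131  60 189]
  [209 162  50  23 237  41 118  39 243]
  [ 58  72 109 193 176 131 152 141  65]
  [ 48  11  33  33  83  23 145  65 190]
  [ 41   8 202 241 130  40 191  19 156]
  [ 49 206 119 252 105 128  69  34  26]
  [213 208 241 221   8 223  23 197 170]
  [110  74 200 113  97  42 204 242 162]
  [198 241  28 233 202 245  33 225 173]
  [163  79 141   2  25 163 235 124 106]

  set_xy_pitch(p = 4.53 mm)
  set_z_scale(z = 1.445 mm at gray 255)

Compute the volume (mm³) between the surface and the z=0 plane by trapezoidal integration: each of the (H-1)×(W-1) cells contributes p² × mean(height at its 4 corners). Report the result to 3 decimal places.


1754.975

height_mm = gray/255 × 1.445; cell vol = 4.53² × mean(4 corners)
unit = 4.53² × 1.445 / (4×255) = 0.0290713 mm³ per gray-sum
row 0: Σ corner-gray over 8 cells = 4355  → 126.6054
row 1: Σ corner-gray over 8 cells = 4536  → 131.8673
row 2: Σ corner-gray over 8 cells = 4050  → 117.7387
row 3: Σ corner-gray over 8 cells = 2874  → 83.5508
row 4: Σ corner-gray over 8 cells = 3028  → 88.0278
row 5: Σ corner-gray over 8 cells = 4553  → 132.3615
row 6: Σ corner-gray over 8 cells = 4411  → 128.2334
row 7: Σ corner-gray over 8 cells = 3863  → 112.3023
row 8: Σ corner-gray over 8 cells = 3095  → 89.9756
row 9: Σ corner-gray over 8 cells = 2883  → 83.8125
row 10: Σ corner-gray over 8 cells = 3760  → 109.3080
row 11: Σ corner-gray over 8 cells = 4526  → 131.5766
row 12: Σ corner-gray over 8 cells = 4841  → 140.7340
row 13: Σ corner-gray over 8 cells = 5001  → 145.3854
row 14: Σ corner-gray over 8 cells = 4592  → 133.4953
Σ rows: total corner-gray = 60368  → 1754.9747 mm³


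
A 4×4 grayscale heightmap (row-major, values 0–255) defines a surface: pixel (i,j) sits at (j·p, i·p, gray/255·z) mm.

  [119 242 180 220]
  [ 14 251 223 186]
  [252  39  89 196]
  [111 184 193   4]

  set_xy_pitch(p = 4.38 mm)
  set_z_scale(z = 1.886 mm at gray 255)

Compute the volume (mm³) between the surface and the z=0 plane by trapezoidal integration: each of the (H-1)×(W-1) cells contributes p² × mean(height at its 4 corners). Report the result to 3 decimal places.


height_mm = gray/255 × 1.886; cell vol = 4.38² × mean(4 corners)
unit = 4.38² × 1.886 / (4×255) = 0.0354723 mm³ per gray-sum
row 0: Σ corner-gray over 3 cells = 2331  → 82.6860
row 1: Σ corner-gray over 3 cells = 1852  → 65.6948
row 2: Σ corner-gray over 3 cells = 1573  → 55.7980
Σ rows: total corner-gray = 5756  → 204.1787 mm³

204.179


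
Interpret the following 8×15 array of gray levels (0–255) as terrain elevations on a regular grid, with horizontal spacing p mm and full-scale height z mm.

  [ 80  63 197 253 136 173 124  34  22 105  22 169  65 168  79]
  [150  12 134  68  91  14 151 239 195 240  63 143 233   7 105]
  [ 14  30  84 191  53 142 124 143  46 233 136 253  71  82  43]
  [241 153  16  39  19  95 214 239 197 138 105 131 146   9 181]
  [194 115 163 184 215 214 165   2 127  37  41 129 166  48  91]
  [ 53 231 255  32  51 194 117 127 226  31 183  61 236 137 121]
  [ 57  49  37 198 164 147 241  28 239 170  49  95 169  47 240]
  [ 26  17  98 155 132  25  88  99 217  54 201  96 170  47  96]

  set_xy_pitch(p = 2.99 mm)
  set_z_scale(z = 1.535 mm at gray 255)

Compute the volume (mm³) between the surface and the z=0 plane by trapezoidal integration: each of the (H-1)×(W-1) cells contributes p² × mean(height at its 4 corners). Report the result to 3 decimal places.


650.056

height_mm = gray/255 × 1.535; cell vol = 2.99² × mean(4 corners)
unit = 2.99² × 1.535 / (4×255) = 0.013454 mm³ per gray-sum
row 0: Σ corner-gray over 14 cells = 6656  → 89.5497
row 1: Σ corner-gray over 14 cells = 6668  → 89.7111
row 2: Σ corner-gray over 14 cells = 6657  → 89.5631
row 3: Σ corner-gray over 14 cells = 6921  → 93.1150
row 4: Σ corner-gray over 14 cells = 7433  → 100.0034
row 5: Σ corner-gray over 14 cells = 7499  → 100.8914
row 6: Σ corner-gray over 14 cells = 6483  → 87.2221
Σ rows: total corner-gray = 48317  → 650.0557 mm³


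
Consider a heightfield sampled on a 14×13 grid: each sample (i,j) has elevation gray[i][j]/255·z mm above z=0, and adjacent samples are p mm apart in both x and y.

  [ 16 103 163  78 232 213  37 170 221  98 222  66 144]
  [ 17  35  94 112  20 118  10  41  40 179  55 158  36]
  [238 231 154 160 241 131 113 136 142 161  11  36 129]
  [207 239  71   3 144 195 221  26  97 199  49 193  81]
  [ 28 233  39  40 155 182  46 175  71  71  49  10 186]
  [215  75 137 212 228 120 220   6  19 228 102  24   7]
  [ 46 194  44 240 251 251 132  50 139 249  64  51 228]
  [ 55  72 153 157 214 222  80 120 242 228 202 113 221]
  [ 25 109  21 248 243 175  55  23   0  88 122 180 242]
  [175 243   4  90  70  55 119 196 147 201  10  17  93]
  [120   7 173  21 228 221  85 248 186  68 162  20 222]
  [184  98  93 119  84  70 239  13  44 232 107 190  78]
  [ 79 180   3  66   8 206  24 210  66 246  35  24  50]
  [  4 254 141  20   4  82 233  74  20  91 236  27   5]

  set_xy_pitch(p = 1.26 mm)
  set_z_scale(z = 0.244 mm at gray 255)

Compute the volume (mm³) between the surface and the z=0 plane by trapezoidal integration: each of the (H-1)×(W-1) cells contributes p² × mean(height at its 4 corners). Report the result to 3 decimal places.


height_mm = gray/255 × 0.244; cell vol = 1.26² × mean(4 corners)
unit = 1.26² × 0.244 / (4×255) = 0.000379779 mm³ per gray-sum
row 0: Σ corner-gray over 12 cells = 5143  → 1.9532
row 1: Σ corner-gray over 12 cells = 5176  → 1.9657
row 2: Σ corner-gray over 12 cells = 6561  → 2.4917
row 3: Σ corner-gray over 12 cells = 5518  → 2.0956
row 4: Σ corner-gray over 12 cells = 5320  → 2.0204
row 5: Σ corner-gray over 12 cells = 6568  → 2.4944
row 6: Σ corner-gray over 12 cells = 7486  → 2.8430
row 7: Σ corner-gray over 12 cells = 6677  → 2.5358
row 8: Σ corner-gray over 12 cells = 5367  → 2.0383
row 9: Σ corner-gray over 12 cells = 5752  → 2.1845
row 10: Σ corner-gray over 12 cells = 6020  → 2.2863
row 11: Σ corner-gray over 12 cells = 5105  → 1.9388
row 12: Σ corner-gray over 12 cells = 4638  → 1.7614
Σ rows: total corner-gray = 75331  → 28.6091 mm³

28.609


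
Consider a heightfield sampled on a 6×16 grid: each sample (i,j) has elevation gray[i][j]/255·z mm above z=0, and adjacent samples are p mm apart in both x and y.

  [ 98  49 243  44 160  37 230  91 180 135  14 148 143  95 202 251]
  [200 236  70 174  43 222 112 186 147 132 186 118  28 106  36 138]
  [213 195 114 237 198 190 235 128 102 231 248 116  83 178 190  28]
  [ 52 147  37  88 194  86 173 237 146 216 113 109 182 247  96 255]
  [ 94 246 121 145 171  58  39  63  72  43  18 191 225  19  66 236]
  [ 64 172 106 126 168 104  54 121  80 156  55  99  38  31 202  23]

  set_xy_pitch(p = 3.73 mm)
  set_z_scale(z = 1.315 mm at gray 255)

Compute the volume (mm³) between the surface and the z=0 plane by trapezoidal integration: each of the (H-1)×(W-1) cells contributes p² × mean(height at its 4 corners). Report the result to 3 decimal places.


728.052

height_mm = gray/255 × 1.315; cell vol = 3.73² × mean(4 corners)
unit = 3.73² × 1.315 / (4×255) = 0.0179367 mm³ per gray-sum
row 0: Σ corner-gray over 15 cells = 7821  → 140.2832
row 1: Σ corner-gray over 15 cells = 9061  → 162.5247
row 2: Σ corner-gray over 15 cells = 9580  → 171.8339
row 3: Σ corner-gray over 15 cells = 7733  → 138.7047
row 4: Σ corner-gray over 15 cells = 6395  → 114.7054
Σ rows: total corner-gray = 40590  → 728.0518 mm³


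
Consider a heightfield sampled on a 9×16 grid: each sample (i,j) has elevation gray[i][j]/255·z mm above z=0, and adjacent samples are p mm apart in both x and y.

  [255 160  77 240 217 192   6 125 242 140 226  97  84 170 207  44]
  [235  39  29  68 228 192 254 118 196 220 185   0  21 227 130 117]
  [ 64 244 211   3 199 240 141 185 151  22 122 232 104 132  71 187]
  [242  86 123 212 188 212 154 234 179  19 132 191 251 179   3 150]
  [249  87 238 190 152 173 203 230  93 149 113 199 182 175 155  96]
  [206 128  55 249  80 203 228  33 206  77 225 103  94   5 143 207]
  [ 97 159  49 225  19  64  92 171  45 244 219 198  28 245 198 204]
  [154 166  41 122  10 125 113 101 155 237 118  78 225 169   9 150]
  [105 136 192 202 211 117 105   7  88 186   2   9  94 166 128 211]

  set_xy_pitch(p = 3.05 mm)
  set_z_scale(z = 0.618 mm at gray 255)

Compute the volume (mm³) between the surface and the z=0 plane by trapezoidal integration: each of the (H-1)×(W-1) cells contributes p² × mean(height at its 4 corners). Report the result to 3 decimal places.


387.000

height_mm = gray/255 × 0.618; cell vol = 3.05² × mean(4 corners)
unit = 3.05² × 0.618 / (4×255) = 0.00563622 mm³ per gray-sum
row 0: Σ corner-gray over 15 cells = 8831  → 49.7735
row 1: Σ corner-gray over 15 cells = 8531  → 48.0826
row 2: Σ corner-gray over 15 cells = 9083  → 51.1938
row 3: Σ corner-gray over 15 cells = 9741  → 54.9024
row 4: Σ corner-gray over 15 cells = 9094  → 51.2558
row 5: Σ corner-gray over 15 cells = 8284  → 46.6905
row 6: Σ corner-gray over 15 cells = 7855  → 44.2725
row 7: Σ corner-gray over 15 cells = 7244  → 40.8288
Σ rows: total corner-gray = 68663  → 386.9998 mm³


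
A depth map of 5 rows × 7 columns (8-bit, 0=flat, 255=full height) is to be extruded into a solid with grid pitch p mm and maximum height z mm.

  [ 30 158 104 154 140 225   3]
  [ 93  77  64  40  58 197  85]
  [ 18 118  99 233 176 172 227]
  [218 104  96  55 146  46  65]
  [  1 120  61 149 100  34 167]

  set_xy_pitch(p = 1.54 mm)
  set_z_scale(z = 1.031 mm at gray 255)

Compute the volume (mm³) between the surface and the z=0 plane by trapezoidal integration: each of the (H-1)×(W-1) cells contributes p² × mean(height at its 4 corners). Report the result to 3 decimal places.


height_mm = gray/255 × 1.031; cell vol = 1.54² × mean(4 corners)
unit = 1.54² × 1.031 / (4×255) = 0.00239718 mm³ per gray-sum
row 0: Σ corner-gray over 6 cells = 2645  → 6.3405
row 1: Σ corner-gray over 6 cells = 2891  → 6.9302
row 2: Σ corner-gray over 6 cells = 3018  → 7.2347
row 3: Σ corner-gray over 6 cells = 2273  → 5.4488
Σ rows: total corner-gray = 10827  → 25.9542 mm³

25.954


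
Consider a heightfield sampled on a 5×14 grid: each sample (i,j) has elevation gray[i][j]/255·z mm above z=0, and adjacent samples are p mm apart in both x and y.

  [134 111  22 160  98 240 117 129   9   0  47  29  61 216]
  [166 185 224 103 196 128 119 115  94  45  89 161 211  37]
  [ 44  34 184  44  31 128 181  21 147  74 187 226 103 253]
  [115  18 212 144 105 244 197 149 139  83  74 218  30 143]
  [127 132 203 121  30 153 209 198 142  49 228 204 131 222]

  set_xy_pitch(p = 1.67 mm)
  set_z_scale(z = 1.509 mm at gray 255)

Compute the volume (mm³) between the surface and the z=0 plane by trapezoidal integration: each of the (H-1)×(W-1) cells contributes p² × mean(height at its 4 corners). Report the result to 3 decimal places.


109.061

height_mm = gray/255 × 1.509; cell vol = 1.67² × mean(4 corners)
unit = 1.67² × 1.509 / (4×255) = 0.00412593 mm³ per gray-sum
row 0: Σ corner-gray over 13 cells = 5939  → 24.5039
row 1: Σ corner-gray over 13 cells = 6560  → 27.0661
row 2: Σ corner-gray over 13 cells = 6501  → 26.8227
row 3: Σ corner-gray over 13 cells = 7433  → 30.6680
Σ rows: total corner-gray = 26433  → 109.0607 mm³


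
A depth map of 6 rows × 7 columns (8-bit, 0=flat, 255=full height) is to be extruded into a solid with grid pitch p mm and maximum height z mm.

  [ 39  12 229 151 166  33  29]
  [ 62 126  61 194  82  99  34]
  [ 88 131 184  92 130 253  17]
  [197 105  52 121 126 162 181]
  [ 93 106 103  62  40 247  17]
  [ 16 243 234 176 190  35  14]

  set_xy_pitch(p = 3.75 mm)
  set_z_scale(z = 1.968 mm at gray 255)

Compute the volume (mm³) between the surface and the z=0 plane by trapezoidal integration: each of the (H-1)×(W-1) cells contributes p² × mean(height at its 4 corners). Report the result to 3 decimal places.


height_mm = gray/255 × 1.968; cell vol = 3.75² × mean(4 corners)
unit = 3.75² × 1.968 / (4×255) = 0.0271324 mm³ per gray-sum
row 0: Σ corner-gray over 6 cells = 2470  → 67.0169
row 1: Σ corner-gray over 6 cells = 2905  → 78.8195
row 2: Σ corner-gray over 6 cells = 3195  → 86.6879
row 3: Σ corner-gray over 6 cells = 2736  → 74.2341
row 4: Σ corner-gray over 6 cells = 3012  → 81.7226
Σ rows: total corner-gray = 14318  → 388.4810 mm³

388.481
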